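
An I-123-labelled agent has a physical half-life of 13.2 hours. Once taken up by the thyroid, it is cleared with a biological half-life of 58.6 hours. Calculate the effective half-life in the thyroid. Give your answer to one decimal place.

10.8 hours

1/t_eff = 1/t_phys + 1/t_biol = 1/13.2 + 1/58.6 = 0.092822 per hour.
t_eff = 13.2 × 58.6 / (13.2 + 58.6) ≈ 10.773 hours.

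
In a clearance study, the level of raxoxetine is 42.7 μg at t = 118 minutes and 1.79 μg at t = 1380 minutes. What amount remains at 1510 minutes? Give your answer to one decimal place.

Over Δt = 1380 − 118 = 1262 minutes, the level fell by a factor of 42.7/1.79 ≈ 23.855.
n = log₂(23.855) ≈ 4.5762 half-lives, so t½ = 1262/4.5762 ≈ 275.77 minutes.
From t = 1380 to t = 1510: 1.79 × (1/2)^((1510−1380)/275.77) ≈ 1.2911 μg.

1.3 μg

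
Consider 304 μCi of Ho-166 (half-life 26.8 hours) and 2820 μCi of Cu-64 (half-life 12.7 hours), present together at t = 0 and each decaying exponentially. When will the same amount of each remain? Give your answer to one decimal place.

Set 304·(1/2)^(t/26.8) = 2820·(1/2)^(t/12.7).
Taking log₂: log₂(304/2820) = t·(1/26.8 − 1/12.7).
log₂(0.1078) = -3.2136; 1/26.8 − 1/12.7 = -0.041427.
t = -3.2136 / -0.041427 ≈ 77.572 hours.

77.6 hours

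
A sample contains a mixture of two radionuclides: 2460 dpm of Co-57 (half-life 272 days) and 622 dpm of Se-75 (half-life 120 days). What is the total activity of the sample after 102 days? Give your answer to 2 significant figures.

Co-57: 2460 × (1/2)^(102/272) = 2460 × (1/2)^0.375 ≈ 1896.9 dpm.
Se-75: 622 × (1/2)^(102/120) = 622 × (1/2)^0.85 ≈ 345.08 dpm.
Total = 1896.9 + 345.08 ≈ 2242 dpm.

2200 dpm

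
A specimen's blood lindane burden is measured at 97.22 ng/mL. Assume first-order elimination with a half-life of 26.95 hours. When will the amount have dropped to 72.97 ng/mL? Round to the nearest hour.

Fraction remaining = 72.97/97.22 ≈ 0.75057.
n = log₂(97.22/72.97) = ln(1.3323)/ln 2 ≈ 0.41395 half-lives.
t = n × t½ = 0.41395 × 26.95 ≈ 11.156 hours.

11 hours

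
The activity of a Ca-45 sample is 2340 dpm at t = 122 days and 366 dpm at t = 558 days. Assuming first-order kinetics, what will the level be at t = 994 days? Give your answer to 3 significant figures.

57.2 dpm

Over Δt = 558 − 122 = 436 days, the level fell by a factor of 2340/366 ≈ 6.3934.
n = log₂(6.3934) ≈ 2.6766 half-lives, so t½ = 436/2.6766 ≈ 162.89 days.
From t = 558 to t = 994: 366 × (1/2)^((994−558)/162.89) ≈ 57.246 dpm.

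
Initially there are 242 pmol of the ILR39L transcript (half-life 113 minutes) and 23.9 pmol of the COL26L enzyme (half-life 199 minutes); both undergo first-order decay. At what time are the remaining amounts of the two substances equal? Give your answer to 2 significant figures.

Set 242·(1/2)^(t/113) = 23.9·(1/2)^(t/199).
Taking log₂: log₂(242/23.9) = t·(1/113 − 1/199).
log₂(10.126) = 3.3399; 1/113 − 1/199 = 0.0038244.
t = 3.3399 / 0.0038244 ≈ 873.31 minutes.

870 minutes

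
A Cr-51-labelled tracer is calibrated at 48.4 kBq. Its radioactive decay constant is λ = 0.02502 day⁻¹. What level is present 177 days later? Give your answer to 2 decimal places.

0.58 kBq

t½ = ln 2 / λ = 0.69315 / 0.02502 ≈ 27.704 days.
Number of half-lives: n = 177/27.704 ≈ 6.389.
Remaining = 48.4 × (1/2)^6.389 = 48.4 × 0.011932 ≈ 0.5775 kBq.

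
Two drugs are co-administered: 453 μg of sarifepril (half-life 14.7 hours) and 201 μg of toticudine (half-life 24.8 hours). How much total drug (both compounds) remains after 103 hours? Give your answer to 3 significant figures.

sarifepril: 453 × (1/2)^(103/14.7) = 453 × (1/2)^7.0068 ≈ 3.5224 μg.
toticudine: 201 × (1/2)^(103/24.8) = 201 × (1/2)^4.1532 ≈ 11.297 μg.
Total = 3.5224 + 11.297 ≈ 14.819 μg.

14.8 μg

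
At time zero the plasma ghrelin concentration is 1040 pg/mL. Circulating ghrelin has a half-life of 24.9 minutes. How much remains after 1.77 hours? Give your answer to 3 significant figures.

54.1 pg/mL

Convert the elapsed time: 1.77 hours = 106.2 minutes.
Number of half-lives: n = 106.2/24.9 ≈ 4.2651.
Remaining = 1040 × (1/2)^4.2651 = 1040 × 0.05201 ≈ 54.091 pg/mL.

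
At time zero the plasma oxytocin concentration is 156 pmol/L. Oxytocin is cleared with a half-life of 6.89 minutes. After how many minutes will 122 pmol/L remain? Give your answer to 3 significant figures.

2.44 minutes

Fraction remaining = 122/156 ≈ 0.78205.
n = log₂(156/122) = ln(1.2787)/ln 2 ≈ 0.35466 half-lives.
t = n × t½ = 0.35466 × 6.89 ≈ 2.4436 minutes.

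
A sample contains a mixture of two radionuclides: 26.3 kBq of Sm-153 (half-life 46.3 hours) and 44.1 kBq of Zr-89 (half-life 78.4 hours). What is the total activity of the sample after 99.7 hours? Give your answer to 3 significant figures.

24.2 kBq

Sm-153: 26.3 × (1/2)^(99.7/46.3) = 26.3 × (1/2)^2.1533 ≈ 5.912 kBq.
Zr-89: 44.1 × (1/2)^(99.7/78.4) = 44.1 × (1/2)^1.2717 ≈ 18.265 kBq.
Total = 5.912 + 18.265 ≈ 24.177 kBq.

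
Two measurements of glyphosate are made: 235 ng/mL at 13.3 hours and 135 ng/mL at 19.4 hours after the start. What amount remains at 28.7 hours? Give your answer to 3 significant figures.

58.0 ng/mL

Over Δt = 19.4 − 13.3 = 6.1 hours, the level fell by a factor of 235/135 ≈ 1.7407.
n = log₂(1.7407) ≈ 0.7997 half-lives, so t½ = 6.1/0.7997 ≈ 7.6278 hours.
From t = 19.4 to t = 28.7: 135 × (1/2)^((28.7−19.4)/7.6278) ≈ 57.985 ng/mL.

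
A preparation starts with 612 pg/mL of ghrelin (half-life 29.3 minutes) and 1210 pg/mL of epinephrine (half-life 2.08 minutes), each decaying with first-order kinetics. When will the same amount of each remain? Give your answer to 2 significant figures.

Set 612·(1/2)^(t/29.3) = 1210·(1/2)^(t/2.08).
Taking log₂: log₂(612/1210) = t·(1/29.3 − 1/2.08).
log₂(0.50579) = -0.9834; 1/29.3 − 1/2.08 = -0.44664.
t = -0.9834 / -0.44664 ≈ 2.2018 minutes.

2.2 minutes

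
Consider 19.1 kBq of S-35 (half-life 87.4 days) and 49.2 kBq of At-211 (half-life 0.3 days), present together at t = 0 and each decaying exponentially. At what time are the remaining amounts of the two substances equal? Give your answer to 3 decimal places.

0.411 days

Set 19.1·(1/2)^(t/87.4) = 49.2·(1/2)^(t/0.3).
Taking log₂: log₂(19.1/49.2) = t·(1/87.4 − 1/0.3).
log₂(0.38821) = -1.3651; 1/87.4 − 1/0.3 = -3.3219.
t = -1.3651 / -3.3219 ≈ 0.41094 days.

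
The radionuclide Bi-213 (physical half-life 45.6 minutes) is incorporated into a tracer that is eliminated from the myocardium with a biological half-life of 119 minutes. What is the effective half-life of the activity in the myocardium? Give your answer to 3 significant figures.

33.0 minutes

1/t_eff = 1/t_phys + 1/t_biol = 1/45.6 + 1/119 = 0.030333 per minute.
t_eff = 45.6 × 119 / (45.6 + 119) ≈ 32.967 minutes.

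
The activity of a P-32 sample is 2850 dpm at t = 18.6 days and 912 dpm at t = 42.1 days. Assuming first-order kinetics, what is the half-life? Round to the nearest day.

Over Δt = 42.1 − 18.6 = 23.5 days, the level fell by a factor of 2850/912 ≈ 3.125.
n = log₂(3.125) ≈ 1.6439 half-lives, so t½ = 23.5/1.6439 ≈ 14.296 days.

14 days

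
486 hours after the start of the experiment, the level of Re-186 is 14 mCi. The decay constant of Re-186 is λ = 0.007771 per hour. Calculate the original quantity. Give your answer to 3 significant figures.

611 mCi

t½ = ln 2 / λ = 0.69315 / 0.007771 ≈ 89.197 hours.
Number of half-lives elapsed: n = 486/89.197 ≈ 5.4486.
A₀ = A × 2^n = 14 × 2^5.4486 = 14 × 43.672 ≈ 611.41 mCi.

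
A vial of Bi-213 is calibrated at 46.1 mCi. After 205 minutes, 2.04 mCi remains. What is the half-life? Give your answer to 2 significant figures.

46 minutes

A/A₀ = 2.04/46.1 ≈ 0.044252.
n = log₂(22.598) ≈ 4.4981 half-lives elapsed in 205 minutes.
t½ = 205/4.4981 ≈ 45.575 minutes.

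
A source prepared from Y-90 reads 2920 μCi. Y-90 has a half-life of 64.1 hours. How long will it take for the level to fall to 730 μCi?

730/2920 = 1/4, so 2 half-lives have elapsed.
t = 2 × 64.1 = 128.2 hours.

128.2 hours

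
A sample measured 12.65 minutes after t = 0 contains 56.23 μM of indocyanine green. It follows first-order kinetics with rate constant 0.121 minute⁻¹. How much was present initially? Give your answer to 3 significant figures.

260 μM

t½ = ln 2 / k = 0.69315 / 0.121 ≈ 5.7285 minutes.
Number of half-lives elapsed: n = 12.65/5.7285 ≈ 2.2083.
A₀ = A × 2^n = 56.23 × 2^2.2083 = 56.23 × 4.6212 ≈ 259.85 μM.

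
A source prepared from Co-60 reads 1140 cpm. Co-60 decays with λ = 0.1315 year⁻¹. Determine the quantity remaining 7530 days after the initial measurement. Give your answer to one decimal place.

75.6 cpm

t½ = ln 2 / λ = 0.69315 / 0.1315 ≈ 5.2711 years.
Convert the elapsed time: 7530 days = 20.6301 years.
Number of half-lives: n = 20.6301/5.2711 ≈ 3.9138.
Remaining = 1140 × (1/2)^3.9138 = 1140 × 0.066347 ≈ 75.635 cpm.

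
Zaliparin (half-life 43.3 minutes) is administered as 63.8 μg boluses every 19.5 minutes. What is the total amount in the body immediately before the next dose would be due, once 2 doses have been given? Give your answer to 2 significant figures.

81 μg

The 2 doses were given 39, 19.5 minutes ago.
Total = 63.8·(1/2)^(39/43.3) + 63.8·(1/2)^(19.5/43.3)
      = 34.173 + 46.693 ≈ 80.866 μg.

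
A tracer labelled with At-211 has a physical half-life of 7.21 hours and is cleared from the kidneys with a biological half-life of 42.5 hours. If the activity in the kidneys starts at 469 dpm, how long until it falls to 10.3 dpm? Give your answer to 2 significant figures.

1/t_eff = 1/t_phys + 1/t_biol = 1/7.21 + 1/42.5 = 0.16223 per hour.
t_eff = 7.21 × 42.5 / (7.21 + 42.5) ≈ 6.1643 hours.
n = log₂(469/10.3) ≈ 5.5089; t = 5.5089 × 6.1643 ≈ 33.958 hours.

34 hours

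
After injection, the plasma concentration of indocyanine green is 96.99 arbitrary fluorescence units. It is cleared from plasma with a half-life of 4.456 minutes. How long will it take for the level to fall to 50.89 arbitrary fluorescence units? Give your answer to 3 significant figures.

4.15 minutes

Fraction remaining = 50.89/96.99 ≈ 0.52469.
n = log₂(96.99/50.89) = ln(1.9059)/ln 2 ≈ 0.93045 half-lives.
t = n × t½ = 0.93045 × 4.456 ≈ 4.1461 minutes.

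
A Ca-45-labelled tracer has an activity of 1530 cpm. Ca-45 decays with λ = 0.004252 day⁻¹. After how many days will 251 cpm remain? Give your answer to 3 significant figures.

425 days

t½ = ln 2 / λ = 0.69315 / 0.004252 ≈ 163.02 days.
Fraction remaining = 251/1530 ≈ 0.16405.
n = log₂(1530/251) = ln(6.0956)/ln 2 ≈ 2.6078 half-lives.
t = n × t½ = 2.6078 × 163.02 ≈ 425.11 days.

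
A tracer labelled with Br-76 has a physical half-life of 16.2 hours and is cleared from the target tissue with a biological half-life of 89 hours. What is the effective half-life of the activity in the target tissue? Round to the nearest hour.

14 hours

1/t_eff = 1/t_phys + 1/t_biol = 1/16.2 + 1/89 = 0.072964 per hour.
t_eff = 16.2 × 89 / (16.2 + 89) ≈ 13.705 hours.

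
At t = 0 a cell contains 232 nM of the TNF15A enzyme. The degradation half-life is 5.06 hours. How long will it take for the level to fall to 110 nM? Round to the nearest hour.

Fraction remaining = 110/232 ≈ 0.47414.
n = log₂(232/110) = ln(2.1091)/ln 2 ≈ 1.0766 half-lives.
t = n × t½ = 1.0766 × 5.06 ≈ 5.4477 hours.

5 hours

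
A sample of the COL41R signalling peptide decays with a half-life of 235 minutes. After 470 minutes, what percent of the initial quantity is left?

n = 470/235 ≈ 2 half-lives.
Fraction remaining = (1/2)^2 ≈ 0.25, i.e. 25%.

25%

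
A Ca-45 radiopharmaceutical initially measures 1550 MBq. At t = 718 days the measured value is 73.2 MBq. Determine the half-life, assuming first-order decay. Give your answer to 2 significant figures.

A/A₀ = 73.2/1550 ≈ 0.047226.
n = log₂(21.175) ≈ 4.4043 half-lives elapsed in 718 days.
t½ = 718/4.4043 ≈ 163.02 days.

160 days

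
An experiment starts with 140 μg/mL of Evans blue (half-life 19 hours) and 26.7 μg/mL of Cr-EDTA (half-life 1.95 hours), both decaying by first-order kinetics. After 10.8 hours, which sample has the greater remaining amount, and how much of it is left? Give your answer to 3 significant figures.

Evans blue: 140 × (1/2)^0.56842 ≈ 94.41 μg/mL.
Cr-EDTA: 26.7 × (1/2)^5.5385 ≈ 0.57447 μg/mL.
Evans blue has more remaining, at ≈ 94.41 μg/mL.

Evans blue, 94.4 μg/mL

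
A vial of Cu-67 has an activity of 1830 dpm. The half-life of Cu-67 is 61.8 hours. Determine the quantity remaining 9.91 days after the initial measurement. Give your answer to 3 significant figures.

127 dpm

Convert the elapsed time: 9.91 days = 237.84 hours.
Number of half-lives: n = 237.84/61.8 ≈ 3.8485.
Remaining = 1830 × (1/2)^3.8485 = 1830 × 0.069418 ≈ 127.04 dpm.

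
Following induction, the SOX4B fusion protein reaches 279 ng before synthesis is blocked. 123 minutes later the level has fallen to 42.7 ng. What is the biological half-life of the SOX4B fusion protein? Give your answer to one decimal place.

A/A₀ = 42.7/279 ≈ 0.15305.
n = log₂(6.534) ≈ 2.708 half-lives elapsed in 123 minutes.
t½ = 123/2.708 ≈ 45.422 minutes.

45.4 minutes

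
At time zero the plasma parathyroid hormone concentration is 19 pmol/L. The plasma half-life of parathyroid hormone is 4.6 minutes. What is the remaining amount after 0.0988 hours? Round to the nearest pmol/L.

Convert the elapsed time: 0.0988 hours = 5.928 minutes.
Number of half-lives: n = 5.928/4.6 ≈ 1.2887.
Remaining = 19 × (1/2)^1.2887 = 19 × 0.40932 ≈ 7.7771 pmol/L.

8 pmol/L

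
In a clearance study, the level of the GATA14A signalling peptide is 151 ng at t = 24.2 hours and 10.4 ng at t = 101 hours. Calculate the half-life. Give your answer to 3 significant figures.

Over Δt = 101 − 24.2 = 76.8 hours, the level fell by a factor of 151/10.4 ≈ 14.519.
n = log₂(14.519) ≈ 3.8599 half-lives, so t½ = 76.8/3.8599 ≈ 19.897 hours.

19.9 hours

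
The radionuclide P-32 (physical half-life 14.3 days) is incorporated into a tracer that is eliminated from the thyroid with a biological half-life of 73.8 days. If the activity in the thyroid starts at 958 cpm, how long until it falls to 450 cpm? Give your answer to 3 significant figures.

13.1 days

1/t_eff = 1/t_phys + 1/t_biol = 1/14.3 + 1/73.8 = 0.08348 per day.
t_eff = 14.3 × 73.8 / (14.3 + 73.8) ≈ 11.979 days.
n = log₂(958/450) ≈ 1.0901; t = 1.0901 × 11.979 ≈ 13.058 days.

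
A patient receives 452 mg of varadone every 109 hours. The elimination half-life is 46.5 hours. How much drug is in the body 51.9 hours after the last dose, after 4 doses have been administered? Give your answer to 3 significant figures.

The 4 doses were given 378.9, 269.9, 160.9, 51.9 hours ago.
Total = 452·(1/2)^(378.9/46.5) + 452·(1/2)^(269.9/46.5) + 452·(1/2)^(160.9/46.5) + 452·(1/2)^(51.9/46.5)
      = 1.5931 + 8.0885 + 41.069 + 208.52 ≈ 259.27 mg.

259 mg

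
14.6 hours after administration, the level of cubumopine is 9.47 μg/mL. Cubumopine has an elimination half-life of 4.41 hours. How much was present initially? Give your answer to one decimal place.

94.0 μg/mL

Number of half-lives elapsed: n = 14.6/4.41 ≈ 3.3107.
A₀ = A × 2^n = 9.47 × 2^3.3107 = 9.47 × 9.9222 ≈ 93.963 μg/mL.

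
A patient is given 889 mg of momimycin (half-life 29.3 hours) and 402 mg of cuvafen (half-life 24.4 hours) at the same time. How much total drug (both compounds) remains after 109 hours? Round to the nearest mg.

86 mg

momimycin: 889 × (1/2)^(109/29.3) = 889 × (1/2)^3.7201 ≈ 67.457 mg.
cuvafen: 402 × (1/2)^(109/24.4) = 402 × (1/2)^4.4672 ≈ 18.174 mg.
Total = 67.457 + 18.174 ≈ 85.632 mg.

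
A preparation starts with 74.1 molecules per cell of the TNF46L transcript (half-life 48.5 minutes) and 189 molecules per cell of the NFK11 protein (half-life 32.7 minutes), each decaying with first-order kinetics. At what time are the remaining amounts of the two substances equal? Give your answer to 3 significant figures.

Set 74.1·(1/2)^(t/48.5) = 189·(1/2)^(t/32.7).
Taking log₂: log₂(74.1/189) = t·(1/48.5 − 1/32.7).
log₂(0.39206) = -1.3508; 1/48.5 − 1/32.7 = -0.0099625.
t = -1.3508 / -0.0099625 ≈ 135.59 minutes.

136 minutes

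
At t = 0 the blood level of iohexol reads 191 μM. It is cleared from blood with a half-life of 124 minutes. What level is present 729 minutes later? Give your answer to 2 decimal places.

3.25 μM

Number of half-lives: n = 729/124 ≈ 5.879.
Remaining = 191 × (1/2)^5.879 = 191 × 0.016992 ≈ 3.2454 μM.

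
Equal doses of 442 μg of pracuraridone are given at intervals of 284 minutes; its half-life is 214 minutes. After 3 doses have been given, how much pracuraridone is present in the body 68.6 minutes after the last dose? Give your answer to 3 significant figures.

551 μg

The 3 doses were given 636.6, 352.6, 68.6 minutes ago.
Total = 442·(1/2)^(636.6/214) + 442·(1/2)^(352.6/214) + 442·(1/2)^(68.6/214)
      = 56.225 + 141.07 + 353.94 ≈ 551.23 μg.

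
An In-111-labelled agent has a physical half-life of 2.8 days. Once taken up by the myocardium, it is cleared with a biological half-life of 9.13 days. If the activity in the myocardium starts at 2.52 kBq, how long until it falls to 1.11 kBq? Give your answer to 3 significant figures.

2.53 days

1/t_eff = 1/t_phys + 1/t_biol = 1/2.8 + 1/9.13 = 0.46667 per day.
t_eff = 2.8 × 9.13 / (2.8 + 9.13) ≈ 2.1428 days.
n = log₂(2.52/1.11) ≈ 1.1829; t = 1.1829 × 2.1428 ≈ 2.5347 days.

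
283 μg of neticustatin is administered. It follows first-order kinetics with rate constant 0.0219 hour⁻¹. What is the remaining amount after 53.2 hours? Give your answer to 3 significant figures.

88.3 μg

t½ = ln 2 / k = 0.69315 / 0.0219 ≈ 31.651 hours.
Number of half-lives: n = 53.2/31.651 ≈ 1.6809.
Remaining = 283 × (1/2)^1.6809 = 283 × 0.3119 ≈ 88.267 μg.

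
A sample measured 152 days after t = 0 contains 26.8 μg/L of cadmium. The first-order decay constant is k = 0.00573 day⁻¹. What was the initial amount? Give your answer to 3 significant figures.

64.0 μg/L

t½ = ln 2 / k = 0.69315 / 0.00573 ≈ 120.97 days.
Number of half-lives elapsed: n = 152/120.97 ≈ 1.2565.
A₀ = A × 2^n = 26.8 × 2^1.2565 = 26.8 × 2.3892 ≈ 64.031 μg/L.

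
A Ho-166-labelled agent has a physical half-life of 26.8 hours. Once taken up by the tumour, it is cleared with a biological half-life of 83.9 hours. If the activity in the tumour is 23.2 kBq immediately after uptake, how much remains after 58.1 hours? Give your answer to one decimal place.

3.2 kBq

1/t_eff = 1/t_phys + 1/t_biol = 1/26.8 + 1/83.9 = 0.049232 per hour.
t_eff = 26.8 × 83.9 / (26.8 + 83.9) ≈ 20.312 hours.
Remaining = 23.2 × (1/2)^(58.1/20.312) = 23.2 × (1/2)^2.8604 ≈ 3.1946 kBq.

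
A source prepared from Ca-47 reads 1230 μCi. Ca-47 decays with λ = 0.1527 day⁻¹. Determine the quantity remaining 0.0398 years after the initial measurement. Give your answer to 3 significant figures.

t½ = ln 2 / λ = 0.69315 / 0.1527 ≈ 4.5393 days.
Convert the elapsed time: 0.0398 years = 14.527 days.
Number of half-lives: n = 14.527/4.5393 ≈ 3.2003.
Remaining = 1230 × (1/2)^3.2003 = 1230 × 0.1088 ≈ 133.82 μCi.

134 μCi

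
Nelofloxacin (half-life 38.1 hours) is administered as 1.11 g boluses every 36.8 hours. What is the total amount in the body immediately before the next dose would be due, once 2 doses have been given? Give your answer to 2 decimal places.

The 2 doses were given 73.6, 36.8 hours ago.
Total = 1.11·(1/2)^(73.6/38.1) + 1.11·(1/2)^(36.8/38.1)
      = 0.29094 + 0.56828 ≈ 0.85922 g.

0.86 g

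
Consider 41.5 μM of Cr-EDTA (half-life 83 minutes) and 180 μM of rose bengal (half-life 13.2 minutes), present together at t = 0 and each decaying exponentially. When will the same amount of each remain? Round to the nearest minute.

Set 41.5·(1/2)^(t/83) = 180·(1/2)^(t/13.2).
Taking log₂: log₂(41.5/180) = t·(1/83 − 1/13.2).
log₂(0.23056) = -2.1168; 1/83 − 1/13.2 = -0.063709.
t = -2.1168 / -0.063709 ≈ 33.226 minutes.

33 minutes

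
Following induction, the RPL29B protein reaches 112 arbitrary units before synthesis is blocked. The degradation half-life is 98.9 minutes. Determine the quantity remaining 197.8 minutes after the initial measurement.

Elapsed time is 2 half-lives (197.8/98.9).
Each half-life halves the amount: 112 × (1/2)^2 = 112/4 = 28 arbitrary units.

28 arbitrary units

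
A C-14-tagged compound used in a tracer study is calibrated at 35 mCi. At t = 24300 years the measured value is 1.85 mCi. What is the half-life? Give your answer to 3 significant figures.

5730 years

A/A₀ = 1.85/35 ≈ 0.052857.
n = log₂(18.919) ≈ 4.2418 half-lives elapsed in 24300 years.
t½ = 24300/4.2418 ≈ 5728.8 years.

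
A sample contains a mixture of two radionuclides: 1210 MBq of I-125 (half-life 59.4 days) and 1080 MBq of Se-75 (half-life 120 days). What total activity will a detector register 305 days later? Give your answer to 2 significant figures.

I-125: 1210 × (1/2)^(305/59.4) = 1210 × (1/2)^5.1347 ≈ 34.442 MBq.
Se-75: 1080 × (1/2)^(305/120) = 1080 × (1/2)^2.5417 ≈ 185.48 MBq.
Total = 34.442 + 185.48 ≈ 219.93 MBq.

220 MBq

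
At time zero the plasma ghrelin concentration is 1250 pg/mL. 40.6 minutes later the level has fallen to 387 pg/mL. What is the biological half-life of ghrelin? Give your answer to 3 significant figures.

A/A₀ = 387/1250 ≈ 0.3096.
n = log₂(3.23) ≈ 1.6915 half-lives elapsed in 40.6 minutes.
t½ = 40.6/1.6915 ≈ 24.002 minutes.

24.0 minutes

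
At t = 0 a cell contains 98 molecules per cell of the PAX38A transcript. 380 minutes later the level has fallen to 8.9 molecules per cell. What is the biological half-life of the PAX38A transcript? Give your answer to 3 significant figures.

110 minutes

A/A₀ = 8.9/98 ≈ 0.090816.
n = log₂(11.011) ≈ 3.4609 half-lives elapsed in 380 minutes.
t½ = 380/3.4609 ≈ 109.8 minutes.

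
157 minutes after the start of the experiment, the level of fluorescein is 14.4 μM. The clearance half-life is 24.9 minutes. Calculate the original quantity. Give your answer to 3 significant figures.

Number of half-lives elapsed: n = 157/24.9 ≈ 6.3052.
A₀ = A × 2^n = 14.4 × 2^6.3052 = 14.4 × 79.079 ≈ 1138.7 μM.

1140 μM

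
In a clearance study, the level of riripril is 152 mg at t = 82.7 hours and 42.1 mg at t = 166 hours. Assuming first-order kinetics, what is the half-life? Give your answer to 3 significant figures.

45.0 hours

Over Δt = 166 − 82.7 = 83.3 hours, the level fell by a factor of 152/42.1 ≈ 3.6105.
n = log₂(3.6105) ≈ 1.8522 half-lives, so t½ = 83.3/1.8522 ≈ 44.974 hours.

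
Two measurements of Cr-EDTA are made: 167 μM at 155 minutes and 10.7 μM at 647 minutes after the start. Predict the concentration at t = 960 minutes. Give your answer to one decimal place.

Over Δt = 647 − 155 = 492 minutes, the level fell by a factor of 167/10.7 ≈ 15.607.
n = log₂(15.607) ≈ 3.9642 half-lives, so t½ = 492/3.9642 ≈ 124.11 minutes.
From t = 647 to t = 960: 10.7 × (1/2)^((960−647)/124.11) ≈ 1.863 μM.

1.9 μM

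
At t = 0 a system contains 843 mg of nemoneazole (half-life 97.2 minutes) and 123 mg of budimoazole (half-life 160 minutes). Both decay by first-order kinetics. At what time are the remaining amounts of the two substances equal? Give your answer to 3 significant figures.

Set 843·(1/2)^(t/97.2) = 123·(1/2)^(t/160).
Taking log₂: log₂(843/123) = t·(1/97.2 − 1/160).
log₂(6.8537) = 2.7769; 1/97.2 − 1/160 = 0.0040381.
t = 2.7769 / 0.0040381 ≈ 687.67 minutes.

688 minutes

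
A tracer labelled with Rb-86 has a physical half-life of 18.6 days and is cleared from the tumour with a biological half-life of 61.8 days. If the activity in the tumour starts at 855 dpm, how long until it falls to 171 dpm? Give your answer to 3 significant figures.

1/t_eff = 1/t_phys + 1/t_biol = 1/18.6 + 1/61.8 = 0.069945 per day.
t_eff = 18.6 × 61.8 / (18.6 + 61.8) ≈ 14.297 days.
n = log₂(855/171) ≈ 2.3219; t = 2.3219 × 14.297 ≈ 33.197 days.

33.2 days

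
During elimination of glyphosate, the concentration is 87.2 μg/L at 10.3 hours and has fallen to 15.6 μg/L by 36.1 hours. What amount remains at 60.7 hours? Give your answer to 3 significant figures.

3.02 μg/L

Over Δt = 36.1 − 10.3 = 25.8 hours, the level fell by a factor of 87.2/15.6 ≈ 5.5897.
n = log₂(5.5897) ≈ 2.4828 half-lives, so t½ = 25.8/2.4828 ≈ 10.392 hours.
From t = 36.1 to t = 60.7: 15.6 × (1/2)^((60.7−36.1)/10.392) ≈ 3.0234 μg/L.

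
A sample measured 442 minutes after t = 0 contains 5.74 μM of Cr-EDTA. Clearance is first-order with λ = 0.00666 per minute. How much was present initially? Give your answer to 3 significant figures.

t½ = ln 2 / λ = 0.69315 / 0.00666 ≈ 104.08 minutes.
Number of half-lives elapsed: n = 442/104.08 ≈ 4.2469.
A₀ = A × 2^n = 5.74 × 2^4.2469 = 5.74 × 18.986 ≈ 108.98 μM.

109 μM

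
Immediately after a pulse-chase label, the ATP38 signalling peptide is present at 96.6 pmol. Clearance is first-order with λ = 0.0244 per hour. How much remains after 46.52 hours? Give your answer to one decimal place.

31.0 pmol

t½ = ln 2 / λ = 0.69315 / 0.0244 ≈ 28.408 hours.
Number of half-lives: n = 46.52/28.408 ≈ 1.6376.
Remaining = 96.6 × (1/2)^1.6376 = 96.6 × 0.32139 ≈ 31.047 pmol.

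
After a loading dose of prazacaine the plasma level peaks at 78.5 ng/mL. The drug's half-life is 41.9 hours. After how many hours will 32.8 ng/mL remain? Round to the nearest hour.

53 hours

Fraction remaining = 32.8/78.5 ≈ 0.41783.
n = log₂(78.5/32.8) = ln(2.3933)/ln 2 ≈ 1.259 half-lives.
t = n × t½ = 1.259 × 41.9 ≈ 52.752 hours.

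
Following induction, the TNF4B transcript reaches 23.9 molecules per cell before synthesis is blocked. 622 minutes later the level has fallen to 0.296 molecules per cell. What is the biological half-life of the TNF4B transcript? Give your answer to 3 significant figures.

A/A₀ = 0.296/23.9 ≈ 0.012385.
n = log₂(80.743) ≈ 6.3353 half-lives elapsed in 622 minutes.
t½ = 622/6.3353 ≈ 98.181 minutes.

98.2 minutes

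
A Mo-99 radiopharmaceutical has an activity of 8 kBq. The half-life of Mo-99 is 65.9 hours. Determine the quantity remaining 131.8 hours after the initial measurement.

2 kBq

Elapsed time is 2 half-lives (131.8/65.9).
Each half-life halves the amount: 8 × (1/2)^2 = 8/4 = 2 kBq.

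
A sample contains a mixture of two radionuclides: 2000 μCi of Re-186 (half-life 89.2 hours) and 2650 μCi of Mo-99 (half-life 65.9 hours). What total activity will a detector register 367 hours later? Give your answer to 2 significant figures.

Re-186: 2000 × (1/2)^(367/89.2) = 2000 × (1/2)^4.1143 ≈ 115.47 μCi.
Mo-99: 2650 × (1/2)^(367/65.9) = 2650 × (1/2)^5.569 ≈ 55.821 μCi.
Total = 115.47 + 55.821 ≈ 171.3 μCi.

170 μCi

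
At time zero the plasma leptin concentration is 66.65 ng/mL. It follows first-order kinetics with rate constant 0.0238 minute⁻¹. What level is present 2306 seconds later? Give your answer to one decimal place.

t½ = ln 2 / k = 0.69315 / 0.0238 ≈ 29.124 minutes.
Convert the elapsed time: 2306 seconds = 38.4333 minutes.
Number of half-lives: n = 38.4333/29.124 ≈ 1.3197.
Remaining = 66.65 × (1/2)^1.3197 = 66.65 × 0.40063 ≈ 26.702 ng/mL.

26.7 ng/mL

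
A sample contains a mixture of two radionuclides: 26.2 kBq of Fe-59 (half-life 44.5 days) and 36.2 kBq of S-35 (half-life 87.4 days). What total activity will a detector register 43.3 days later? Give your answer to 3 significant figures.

39.0 kBq

Fe-59: 26.2 × (1/2)^(43.3/44.5) = 26.2 × (1/2)^0.97303 ≈ 13.347 kBq.
S-35: 36.2 × (1/2)^(43.3/87.4) = 36.2 × (1/2)^0.49542 ≈ 25.679 kBq.
Total = 13.347 + 25.679 ≈ 39.026 kBq.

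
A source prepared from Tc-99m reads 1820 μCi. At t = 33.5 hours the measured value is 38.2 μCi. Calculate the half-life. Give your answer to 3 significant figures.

A/A₀ = 38.2/1820 ≈ 0.020989.
n = log₂(47.644) ≈ 5.5742 half-lives elapsed in 33.5 hours.
t½ = 33.5/5.5742 ≈ 6.0098 hours.

6.01 hours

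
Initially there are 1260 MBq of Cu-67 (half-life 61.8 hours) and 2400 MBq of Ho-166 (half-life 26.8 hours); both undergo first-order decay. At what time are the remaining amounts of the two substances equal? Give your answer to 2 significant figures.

Set 1260·(1/2)^(t/61.8) = 2400·(1/2)^(t/26.8).
Taking log₂: log₂(1260/2400) = t·(1/61.8 − 1/26.8).
log₂(0.525) = -0.92961; 1/61.8 − 1/26.8 = -0.021132.
t = -0.92961 / -0.021132 ≈ 43.99 hours.

44 hours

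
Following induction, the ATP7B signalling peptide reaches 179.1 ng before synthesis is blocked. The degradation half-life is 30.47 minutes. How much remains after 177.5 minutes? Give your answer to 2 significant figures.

Number of half-lives: n = 177.5/30.47 ≈ 5.8254.
Remaining = 179.1 × (1/2)^5.8254 = 179.1 × 0.017635 ≈ 3.1585 ng.

3.2 ng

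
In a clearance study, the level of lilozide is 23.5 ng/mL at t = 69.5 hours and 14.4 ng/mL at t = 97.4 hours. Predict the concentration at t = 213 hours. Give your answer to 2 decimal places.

1.89 ng/mL

Over Δt = 97.4 − 69.5 = 27.9 hours, the level fell by a factor of 23.5/14.4 ≈ 1.6319.
n = log₂(1.6319) ≈ 0.70659 half-lives, so t½ = 27.9/0.70659 ≈ 39.485 hours.
From t = 97.4 to t = 213: 14.4 × (1/2)^((213−97.4)/39.485) ≈ 1.8925 ng/mL.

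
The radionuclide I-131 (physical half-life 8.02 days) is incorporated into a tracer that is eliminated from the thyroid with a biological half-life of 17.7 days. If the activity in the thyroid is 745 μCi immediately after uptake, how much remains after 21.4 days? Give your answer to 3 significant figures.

50.7 μCi

1/t_eff = 1/t_phys + 1/t_biol = 1/8.02 + 1/17.7 = 0.18119 per day.
t_eff = 8.02 × 17.7 / (8.02 + 17.7) ≈ 5.5192 days.
Remaining = 745 × (1/2)^(21.4/5.5192) = 745 × (1/2)^3.8774 ≈ 50.693 μCi.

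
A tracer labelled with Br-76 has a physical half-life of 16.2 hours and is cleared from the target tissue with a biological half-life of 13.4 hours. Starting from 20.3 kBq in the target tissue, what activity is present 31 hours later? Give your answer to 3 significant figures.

1.08 kBq

1/t_eff = 1/t_phys + 1/t_biol = 1/16.2 + 1/13.4 = 0.13636 per hour.
t_eff = 16.2 × 13.4 / (16.2 + 13.4) ≈ 7.3338 hours.
Remaining = 20.3 × (1/2)^(31/7.3338) = 20.3 × (1/2)^4.227 ≈ 1.084 kBq.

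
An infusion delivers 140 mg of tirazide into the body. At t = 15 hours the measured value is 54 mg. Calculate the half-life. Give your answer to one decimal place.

10.9 hours

A/A₀ = 54/140 ≈ 0.38571.
n = log₂(2.5926) ≈ 1.3744 half-lives elapsed in 15 hours.
t½ = 15/1.3744 ≈ 10.914 hours.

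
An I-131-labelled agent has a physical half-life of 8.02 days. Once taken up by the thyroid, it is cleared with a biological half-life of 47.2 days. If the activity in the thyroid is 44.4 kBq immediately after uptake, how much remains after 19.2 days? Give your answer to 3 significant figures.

6.37 kBq

1/t_eff = 1/t_phys + 1/t_biol = 1/8.02 + 1/47.2 = 0.14587 per day.
t_eff = 8.02 × 47.2 / (8.02 + 47.2) ≈ 6.8552 days.
Remaining = 44.4 × (1/2)^(19.2/6.8552) = 44.4 × (1/2)^2.8008 ≈ 6.3718 kBq.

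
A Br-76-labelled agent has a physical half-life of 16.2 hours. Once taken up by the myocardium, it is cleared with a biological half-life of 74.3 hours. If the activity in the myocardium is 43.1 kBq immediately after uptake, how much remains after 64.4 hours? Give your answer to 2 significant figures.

1.5 kBq

1/t_eff = 1/t_phys + 1/t_biol = 1/16.2 + 1/74.3 = 0.075187 per hour.
t_eff = 16.2 × 74.3 / (16.2 + 74.3) ≈ 13.3 hours.
Remaining = 43.1 × (1/2)^(64.4/13.3) = 43.1 × (1/2)^4.8421 ≈ 1.5027 kBq.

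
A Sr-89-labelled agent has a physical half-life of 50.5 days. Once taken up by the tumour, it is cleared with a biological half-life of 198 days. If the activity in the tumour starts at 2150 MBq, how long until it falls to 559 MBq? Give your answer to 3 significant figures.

1/t_eff = 1/t_phys + 1/t_biol = 1/50.5 + 1/198 = 0.024852 per day.
t_eff = 50.5 × 198 / (50.5 + 198) ≈ 40.237 days.
n = log₂(2150/559) ≈ 1.9434; t = 1.9434 × 40.237 ≈ 78.198 days.

78.2 days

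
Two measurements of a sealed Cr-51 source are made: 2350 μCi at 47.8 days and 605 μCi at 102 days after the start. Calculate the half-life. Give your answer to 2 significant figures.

Over Δt = 102 − 47.8 = 54.2 days, the level fell by a factor of 2350/605 ≈ 3.8843.
n = log₂(3.8843) ≈ 1.9577 half-lives, so t½ = 54.2/1.9577 ≈ 27.686 days.

28 days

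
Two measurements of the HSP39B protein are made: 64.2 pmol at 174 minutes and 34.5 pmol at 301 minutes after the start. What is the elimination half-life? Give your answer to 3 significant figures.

142 minutes

Over Δt = 301 − 174 = 127 minutes, the level fell by a factor of 64.2/34.5 ≈ 1.8609.
n = log₂(1.8609) ≈ 0.89598 half-lives, so t½ = 127/0.89598 ≈ 141.74 minutes.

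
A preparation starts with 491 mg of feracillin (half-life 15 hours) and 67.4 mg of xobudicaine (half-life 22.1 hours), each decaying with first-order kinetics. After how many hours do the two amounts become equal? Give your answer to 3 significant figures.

134 hours

Set 491·(1/2)^(t/15) = 67.4·(1/2)^(t/22.1).
Taking log₂: log₂(491/67.4) = t·(1/15 − 1/22.1).
log₂(7.2849) = 2.8649; 1/15 − 1/22.1 = 0.021418.
t = 2.8649 / 0.021418 ≈ 133.76 hours.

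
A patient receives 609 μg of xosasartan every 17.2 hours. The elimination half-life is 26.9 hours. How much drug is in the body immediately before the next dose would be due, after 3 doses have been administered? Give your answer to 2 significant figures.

800 μg

The 3 doses were given 51.6, 34.4, 17.2 hours ago.
Total = 609·(1/2)^(51.6/26.9) + 609·(1/2)^(34.4/26.9) + 609·(1/2)^(17.2/26.9)
      = 161.13 + 250.99 + 390.96 ≈ 803.08 μg.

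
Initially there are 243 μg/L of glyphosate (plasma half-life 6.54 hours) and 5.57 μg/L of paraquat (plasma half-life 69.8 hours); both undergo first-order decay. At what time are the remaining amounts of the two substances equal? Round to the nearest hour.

Set 243·(1/2)^(t/6.54) = 5.57·(1/2)^(t/69.8).
Taking log₂: log₂(243/5.57) = t·(1/6.54 − 1/69.8).
log₂(43.627) = 5.4471; 1/6.54 − 1/69.8 = 0.13858.
t = 5.4471 / 0.13858 ≈ 39.307 hours.

39 hours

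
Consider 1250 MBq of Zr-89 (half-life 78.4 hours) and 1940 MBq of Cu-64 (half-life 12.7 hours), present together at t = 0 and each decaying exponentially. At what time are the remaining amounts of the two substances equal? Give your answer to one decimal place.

9.6 hours

Set 1250·(1/2)^(t/78.4) = 1940·(1/2)^(t/12.7).
Taking log₂: log₂(1250/1940) = t·(1/78.4 − 1/12.7).
log₂(0.64433) = -0.63413; 1/78.4 − 1/12.7 = -0.065985.
t = -0.63413 / -0.065985 ≈ 9.6102 hours.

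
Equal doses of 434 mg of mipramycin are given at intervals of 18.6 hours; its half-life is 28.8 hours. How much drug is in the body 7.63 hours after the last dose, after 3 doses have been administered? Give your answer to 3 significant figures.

740 mg

The 3 doses were given 44.83, 26.23, 7.63 hours ago.
Total = 434·(1/2)^(44.83/28.8) + 434·(1/2)^(26.23/28.8) + 434·(1/2)^(7.63/28.8)
      = 147.54 + 230.85 + 361.19 ≈ 739.58 mg.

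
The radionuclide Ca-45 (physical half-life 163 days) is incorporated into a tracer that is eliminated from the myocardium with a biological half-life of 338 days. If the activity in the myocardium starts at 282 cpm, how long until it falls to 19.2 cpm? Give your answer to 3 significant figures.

1/t_eff = 1/t_phys + 1/t_biol = 1/163 + 1/338 = 0.0090935 per day.
t_eff = 163 × 338 / (163 + 338) ≈ 109.97 days.
n = log₂(282/19.2) ≈ 3.8765; t = 3.8765 × 109.97 ≈ 426.29 days.

426 days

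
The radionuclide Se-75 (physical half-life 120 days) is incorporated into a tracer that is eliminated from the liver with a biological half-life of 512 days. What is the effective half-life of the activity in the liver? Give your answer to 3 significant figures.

97.2 days

1/t_eff = 1/t_phys + 1/t_biol = 1/120 + 1/512 = 0.010286 per day.
t_eff = 120 × 512 / (120 + 512) ≈ 97.215 days.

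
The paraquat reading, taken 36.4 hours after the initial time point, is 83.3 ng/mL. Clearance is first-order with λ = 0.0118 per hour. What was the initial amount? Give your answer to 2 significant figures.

130 ng/mL

t½ = ln 2 / λ = 0.69315 / 0.0118 ≈ 58.741 hours.
Number of half-lives elapsed: n = 36.4/58.741 ≈ 0.61967.
A₀ = A × 2^n = 83.3 × 2^0.61967 = 83.3 × 1.5365 ≈ 127.99 ng/mL.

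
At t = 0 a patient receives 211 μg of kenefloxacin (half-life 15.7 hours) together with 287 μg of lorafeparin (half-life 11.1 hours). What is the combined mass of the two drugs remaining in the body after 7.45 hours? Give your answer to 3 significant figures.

kenefloxacin: 211 × (1/2)^(7.45/15.7) = 211 × (1/2)^0.47452 ≈ 151.86 μg.
lorafeparin: 287 × (1/2)^(7.45/11.1) = 287 × (1/2)^0.67117 ≈ 180.24 μg.
Total = 151.86 + 180.24 ≈ 332.09 μg.

332 μg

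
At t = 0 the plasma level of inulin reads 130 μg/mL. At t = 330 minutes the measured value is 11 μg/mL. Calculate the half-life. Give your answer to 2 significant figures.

A/A₀ = 11/130 ≈ 0.084615.
n = log₂(11.818) ≈ 3.5629 half-lives elapsed in 330 minutes.
t½ = 330/3.5629 ≈ 92.62 minutes.

93 minutes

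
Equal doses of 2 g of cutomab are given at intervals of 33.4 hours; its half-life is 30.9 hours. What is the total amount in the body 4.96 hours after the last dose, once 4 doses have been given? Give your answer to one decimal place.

3.2 g

The 4 doses were given 105.16, 71.76, 38.36, 4.96 hours ago.
Total = 2·(1/2)^(105.16/30.9) + 2·(1/2)^(71.76/30.9) + 2·(1/2)^(38.36/30.9) + 2·(1/2)^(4.96/30.9)
      = 0.18904 + 0.39989 + 0.84591 + 1.7894 ≈ 3.2242 g.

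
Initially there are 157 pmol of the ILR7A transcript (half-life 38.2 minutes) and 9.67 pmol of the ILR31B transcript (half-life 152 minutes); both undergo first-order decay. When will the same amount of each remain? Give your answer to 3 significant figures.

205 minutes

Set 157·(1/2)^(t/38.2) = 9.67·(1/2)^(t/152).
Taking log₂: log₂(157/9.67) = t·(1/38.2 − 1/152).
log₂(16.236) = 4.0211; 1/38.2 − 1/152 = 0.019599.
t = 4.0211 / 0.019599 ≈ 205.17 minutes.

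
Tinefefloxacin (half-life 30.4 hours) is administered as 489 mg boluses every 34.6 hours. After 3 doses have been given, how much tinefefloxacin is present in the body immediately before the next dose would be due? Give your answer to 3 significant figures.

The 3 doses were given 103.8, 69.2, 34.6 hours ago.
Total = 489·(1/2)^(103.8/30.4) + 489·(1/2)^(69.2/30.4) + 489·(1/2)^(34.6/30.4)
      = 45.862 + 100.94 + 222.17 ≈ 368.98 mg.

369 mg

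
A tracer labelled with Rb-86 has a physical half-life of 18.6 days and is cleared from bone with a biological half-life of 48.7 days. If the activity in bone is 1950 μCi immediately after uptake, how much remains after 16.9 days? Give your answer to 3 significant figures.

817 μCi

1/t_eff = 1/t_phys + 1/t_biol = 1/18.6 + 1/48.7 = 0.074297 per day.
t_eff = 18.6 × 48.7 / (18.6 + 48.7) ≈ 13.459 days.
Remaining = 1950 × (1/2)^(16.9/13.459) = 1950 × (1/2)^1.2556 ≈ 816.68 μCi.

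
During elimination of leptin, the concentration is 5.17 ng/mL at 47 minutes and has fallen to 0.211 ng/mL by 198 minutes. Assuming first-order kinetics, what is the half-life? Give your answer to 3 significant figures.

Over Δt = 198 − 47 = 151 minutes, the level fell by a factor of 5.17/0.211 ≈ 24.502.
n = log₂(24.502) ≈ 4.6148 half-lives, so t½ = 151/4.6148 ≈ 32.72 minutes.

32.7 minutes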